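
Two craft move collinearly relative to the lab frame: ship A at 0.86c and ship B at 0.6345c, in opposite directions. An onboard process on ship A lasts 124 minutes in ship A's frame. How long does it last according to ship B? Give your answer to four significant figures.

Speed of ship A in ship B's frame: u = (v_A + v_B)/(1 + v_A v_B/c²) = (0.86 + 0.6345)/(1 + 0.86×0.6345) = 1.4945/1.54567 = 0.96689; |u| = 0.96689c.
γ for this relative speed: γ = 1/√(1 − 0.934876) = 3.9186.
Ship A's interval is proper; time dilation gives Δt_B = γΔτ = 3.9186 × 124 minutes = 485.9 minutes.

485.9 minutes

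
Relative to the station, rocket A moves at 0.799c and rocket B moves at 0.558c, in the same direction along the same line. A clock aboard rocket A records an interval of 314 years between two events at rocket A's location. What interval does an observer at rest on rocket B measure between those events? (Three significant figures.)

Transform rocket A's velocity into rocket B's frame: (0.799 − 0.558)/(1 − 0.799·0.558) = 0.241/0.554158, so the relative speed is 0.43489c.
γ for this relative speed: γ = 1/√(1 − 0.189129) = 1.1105.
The clock on rocket A records proper time, so rocket B measures Δt = γΔτ = 1.1105 × 314 = 349 years.

349 years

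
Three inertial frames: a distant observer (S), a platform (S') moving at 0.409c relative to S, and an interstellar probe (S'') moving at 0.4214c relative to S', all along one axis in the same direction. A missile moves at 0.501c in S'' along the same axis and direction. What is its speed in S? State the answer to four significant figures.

0.8926c

Apply u = (u'+v)/(1+u'v) twice. Missile in the platform frame: (0.501+0.4214)/(1+0.501·0.4214) = 0.9224/1.2111214 = 0.76161c.
That velocity, transformed to the rest frame of a distant observer: (0.76161+0.409)/(1+0.76161·0.409) = 1.17061/1.31149849 = 0.89257c.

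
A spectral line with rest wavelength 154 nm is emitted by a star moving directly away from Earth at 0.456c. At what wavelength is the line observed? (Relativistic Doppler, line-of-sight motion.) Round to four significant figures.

251.9 nm

Relativistic Doppler for wavelength: λ_obs = λ_src · √((1+β)/(1−β)).
With β = 0.456: factor = √(1.456/0.544) = 1.636.
λ_obs = 154 × 1.636 = 251.9 nm.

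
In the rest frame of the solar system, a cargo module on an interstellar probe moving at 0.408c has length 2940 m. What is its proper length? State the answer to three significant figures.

3220 m

γ = 1/√(1 − β²) = 1/√(1 − 0.166464) = 1/√0.833536 = 1/0.912982 = 1.0953.
Proper length: L₀ = γ·L = 1.0953 × 2940 = 3220 m.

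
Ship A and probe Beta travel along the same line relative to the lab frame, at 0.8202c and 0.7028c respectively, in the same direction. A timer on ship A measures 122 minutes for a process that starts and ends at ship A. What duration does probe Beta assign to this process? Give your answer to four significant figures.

Transform ship A's velocity into probe Beta's frame: (0.8202 − 0.7028)/(1 − 0.8202·0.7028) = 0.1174/0.42356344, so the relative speed is 0.27717c.
At |u| = 0.27717c, γ = (1 − 0.0768232)^(−1/2) = 1.0408.
Ship A's interval is proper; time dilation gives Δt_B = γΔτ = 1.0408 × 122 minutes = 127.0 minutes.

127.0 minutes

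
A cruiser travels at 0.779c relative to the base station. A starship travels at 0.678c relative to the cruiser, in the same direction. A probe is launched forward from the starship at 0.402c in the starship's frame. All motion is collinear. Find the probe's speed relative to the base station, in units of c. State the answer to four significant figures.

Compose velocities in two stages. Stage 1 (into S'): u₁ = (0.402+0.678)/(1+0.402×0.678) = 0.84869.
Stage 2 (into S): u = (0.84869+0.779)/(1+0.84869×0.779) = 0.97987, so the speed is 0.9799c.

0.9799c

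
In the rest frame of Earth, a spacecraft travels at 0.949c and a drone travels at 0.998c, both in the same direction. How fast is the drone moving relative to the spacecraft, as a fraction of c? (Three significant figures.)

0.926c

Transform to the spacecraft's frame: u' = (u − v)/(1 − uv/c²).
u' = (0.998 − 0.949)/(1 − 0.998×0.949) = 0.049/0.052898 = 0.92631.
Speed in the spacecraft's frame: 0.926c (in the same direction).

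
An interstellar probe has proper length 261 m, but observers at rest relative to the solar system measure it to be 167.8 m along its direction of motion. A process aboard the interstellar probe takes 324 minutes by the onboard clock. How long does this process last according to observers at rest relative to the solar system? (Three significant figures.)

504 minutes

γ = L₀/L = 261/167.8 = 1.55542.
Δt = γΔτ = 1.55542 × 324 = 504 minutes.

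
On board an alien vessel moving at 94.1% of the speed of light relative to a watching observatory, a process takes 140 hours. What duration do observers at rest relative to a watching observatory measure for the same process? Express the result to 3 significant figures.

414 hours

Lorentz factor: γ = (1 − 0.885481)^(−1/2) = 2.955.
The onboard clock measures proper time, so the interval in the rest frame of a watching observatory is dilated: Δt = γ·Δτ = 2.955 × 140 hours = 414 hours.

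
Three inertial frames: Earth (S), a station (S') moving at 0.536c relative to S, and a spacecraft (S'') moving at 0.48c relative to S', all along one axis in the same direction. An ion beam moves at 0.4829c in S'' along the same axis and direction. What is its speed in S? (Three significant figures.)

Apply u = (u'+v)/(1+u'v) twice. Ion beam in the station frame: (0.4829+0.48)/(1+0.4829·0.48) = 0.9629/1.231792 = 0.78171c.
That velocity, transformed to the rest frame of Earth: (0.78171+0.536)/(1+0.78171·0.536) = 1.31771/1.41899656 = 0.92862c.

0.929c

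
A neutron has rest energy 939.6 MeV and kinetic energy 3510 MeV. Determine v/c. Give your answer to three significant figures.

γ = 1 + K/(mc²) = 1 + 3510/939.6 = 4.7356.
β = √(1 − 1/γ²) = √(1 − 0.0445913) = √0.9554087 = 0.977.

0.977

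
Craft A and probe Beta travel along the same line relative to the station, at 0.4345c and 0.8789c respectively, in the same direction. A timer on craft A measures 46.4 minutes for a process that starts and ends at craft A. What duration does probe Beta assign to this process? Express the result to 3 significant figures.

Speed of craft A in probe Beta's frame: u = (v_A − v_B)/(1 − v_A v_B/c²) = (0.4345 − 0.8789)/(1 − 0.4345×0.8789) = −0.4444/0.61811795 = −0.71896; |u| = 0.71896c.
γ for this relative speed: γ = 1/√(1 − 0.516903) = 1.4387.
The clock on craft A records proper time, so probe Beta measures Δt = γΔτ = 1.4387 × 46.4 = 66.8 minutes.

66.8 minutes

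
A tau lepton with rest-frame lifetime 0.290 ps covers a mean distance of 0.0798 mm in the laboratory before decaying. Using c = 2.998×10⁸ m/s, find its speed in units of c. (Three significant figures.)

d = βγcτ ⇒ βγ = d/(cτ) = 7.980×10^-5 m / (8.6942×10^-5 m) = 0.91785.
β = (βγ)/√(1+(βγ)²) = 0.91785/√1.842449 = 0.676.

0.676c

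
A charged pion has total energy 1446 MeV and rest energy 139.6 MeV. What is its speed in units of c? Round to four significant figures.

γ = E/(mc²) = 1446/139.6 = 10.358.
β = √(1 − 1/γ²) = √(1 − 0.00932069) = √0.99067931 = 0.9953.

0.9953c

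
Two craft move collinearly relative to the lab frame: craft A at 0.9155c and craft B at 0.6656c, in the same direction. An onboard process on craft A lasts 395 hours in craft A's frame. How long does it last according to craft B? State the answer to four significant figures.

Speed of craft A in craft B's frame: u = (v_A − v_B)/(1 − v_A v_B/c²) = (0.9155 − 0.6656)/(1 − 0.9155×0.6656) = 0.2499/0.3906432 = 0.63971; |u| = 0.63971c.
At |u| = 0.63971c, γ = (1 − 0.409229)^(−1/2) = 1.301.
The clock on craft A records proper time, so craft B measures Δt = γΔτ = 1.301 × 395 = 513.9 hours.

513.9 hours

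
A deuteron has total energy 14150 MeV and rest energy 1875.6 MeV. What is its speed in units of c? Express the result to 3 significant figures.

0.991c

Total energy E = γmc² gives γ = 14150/1875.6 = 7.5443.
Hence β = √(1 − 1/γ²) = √(1 − 0.0175696) = √0.9824304 = 0.991.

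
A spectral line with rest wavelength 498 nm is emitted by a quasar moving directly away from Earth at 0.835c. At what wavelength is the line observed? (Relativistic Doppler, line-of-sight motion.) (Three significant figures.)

Relativistic Doppler for wavelength: λ_obs = λ_src · √((1+β)/(1−β)).
With β = 0.835: factor = √(1.835/0.165) = 3.3348.
λ_obs = 498 × 3.3348 = 1660 nm.

1660 nm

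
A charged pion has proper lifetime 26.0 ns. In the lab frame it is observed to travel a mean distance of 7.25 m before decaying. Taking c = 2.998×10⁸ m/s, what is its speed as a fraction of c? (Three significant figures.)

0.681c

Lab distance = (lab lifetime)·v = γτ·βc, so βγ = d/(cτ) = 7.250/(2.998×10⁸ × 2.600×10^-8) = 0.93011.
With βγ = 0.93011: γ² = 1 + (βγ)² = 1.865105, and β = (βγ)/γ = 0.93011/1.36569 = 0.681.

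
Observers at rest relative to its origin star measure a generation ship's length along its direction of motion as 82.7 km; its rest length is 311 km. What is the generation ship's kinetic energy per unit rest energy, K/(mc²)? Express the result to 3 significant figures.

γ = L₀/L = 311/82.7 = 3.76058.
Since K = (γ−1)mc², K/(mc²) = 3.76058 − 1 = 2.76.

2.76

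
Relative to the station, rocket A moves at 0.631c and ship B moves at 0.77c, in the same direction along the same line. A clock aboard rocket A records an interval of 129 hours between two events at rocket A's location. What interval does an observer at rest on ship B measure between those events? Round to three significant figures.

134 hours

Transform rocket A's velocity into ship B's frame: (0.631 − 0.77)/(1 − 0.631·0.77) = −0.139/0.51413, so the relative speed is 0.27036c.
γ for this relative speed: γ = 1/√(1 − 0.0730945) = 1.0387.
The clock on rocket A records proper time, so ship B measures Δt = γΔτ = 1.0387 × 129 = 134 hours.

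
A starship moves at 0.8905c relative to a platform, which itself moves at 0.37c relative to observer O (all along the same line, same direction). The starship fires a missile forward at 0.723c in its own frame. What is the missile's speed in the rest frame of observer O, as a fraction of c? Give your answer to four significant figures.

Compose velocities in two stages. Stage 1 (into S'): u₁ = (0.723+0.8905)/(1+0.723×0.8905) = 0.98155.
Stage 2 (into S): u = (0.98155+0.37)/(1+0.98155×0.37) = 0.99147, so the speed is 0.9915c.

0.9915c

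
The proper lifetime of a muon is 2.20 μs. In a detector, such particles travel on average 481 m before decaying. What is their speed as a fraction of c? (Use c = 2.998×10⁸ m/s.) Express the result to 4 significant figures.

d = βγcτ ⇒ βγ = d/(cτ) = 481.0 m / (659.56 m) = 0.72927.
β = (βγ)/√(1+(βγ)²) = 0.72927/√1.531835 = 0.5892.

0.5892c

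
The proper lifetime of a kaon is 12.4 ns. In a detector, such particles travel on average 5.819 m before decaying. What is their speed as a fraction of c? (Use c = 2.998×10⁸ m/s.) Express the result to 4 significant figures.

d = βγcτ ⇒ βγ = d/(cτ) = 5.819 m / (3.71752 m) = 1.5653.
β = (βγ)/√(1+(βγ)²) = 1.5653/√3.45016 = 0.8427.

0.8427c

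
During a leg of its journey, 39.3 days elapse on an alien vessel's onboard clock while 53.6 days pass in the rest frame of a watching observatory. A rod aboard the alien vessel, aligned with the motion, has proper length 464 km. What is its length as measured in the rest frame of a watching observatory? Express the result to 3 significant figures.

From Δt = γΔτ: γ = 53.6/39.3 = 1.36387.
The rod contracts by the same γ: 464 km / 1.36387 = 340 km.

340 km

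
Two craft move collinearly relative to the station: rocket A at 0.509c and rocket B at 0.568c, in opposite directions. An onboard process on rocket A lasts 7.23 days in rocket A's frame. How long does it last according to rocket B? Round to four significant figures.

Speed of rocket A in rocket B's frame: u = (v_A + v_B)/(1 + v_A v_B/c²) = (0.509 + 0.568)/(1 + 0.509×0.568) = 1.077/1.289112 = 0.83546; |u| = 0.83546c.
γ for this relative speed: γ = 1/√(1 − 0.697993) = 1.8197.
Rocket A's interval is proper; time dilation gives Δt_B = γΔτ = 1.8197 × 7.23 days = 13.16 days.

13.16 days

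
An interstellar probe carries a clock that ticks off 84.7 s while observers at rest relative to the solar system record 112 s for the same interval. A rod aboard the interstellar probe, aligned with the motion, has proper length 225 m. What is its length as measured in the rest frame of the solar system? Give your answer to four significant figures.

170.2 m

The time-dilation ratio gives γ = 112/84.7 = 1.32231.
L = L₀/γ = 225/1.32231 = 170.2 m.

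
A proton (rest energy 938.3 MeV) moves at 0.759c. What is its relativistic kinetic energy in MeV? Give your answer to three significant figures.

γ = 1/√(1 − β²) = 1/√(1 − 0.576081) = 1/√0.423919 = 1.53588.
Kinetic energy: K = (γ − 1)mc² = (1.53588 − 1) × 938.3 MeV = 0.53588 × 938.3 = 503 MeV.

503 MeV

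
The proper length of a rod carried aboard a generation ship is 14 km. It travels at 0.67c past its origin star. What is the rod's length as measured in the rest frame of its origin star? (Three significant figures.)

With β = 0.67, γ = 1/√(1 − 0.67²) = 1/√0.5511 = 1.3471.
Length contraction: L = L₀/γ = 14/1.3471 = 10.4 km.

10.4 km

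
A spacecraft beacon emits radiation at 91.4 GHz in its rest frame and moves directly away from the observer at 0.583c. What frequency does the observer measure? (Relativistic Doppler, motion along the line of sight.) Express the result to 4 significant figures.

46.91 GHz

Relativistic Doppler (source moving away): f_obs = f_src · √((1−β)/(1+β)).
With β = 0.583: factor = √(0.417/1.583) = 0.51325.
f_obs = 91.4 × 0.51325 = 46.91 GHz.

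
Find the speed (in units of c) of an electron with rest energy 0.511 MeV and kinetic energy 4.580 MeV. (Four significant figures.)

K = (γ−1)mc², so γ = 1 + 4.580/0.511 = 9.9628.
Then v/c = √(1 − γ⁻²) = √(1 − 0.0100748) = √0.9899252 = 0.9949.

0.9949c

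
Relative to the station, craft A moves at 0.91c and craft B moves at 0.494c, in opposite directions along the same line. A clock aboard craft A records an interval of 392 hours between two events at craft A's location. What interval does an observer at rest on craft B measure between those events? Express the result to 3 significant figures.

1580 hours

Transform craft A's velocity into craft B's frame: (0.91 + 0.494)/(1 + 0.91·0.494) = 1.404/1.44954, so the relative speed is 0.96858c.
At |u| = 0.96858c, γ = (1 − 0.938147)^(−1/2) = 4.0209.
Craft A's interval is proper; time dilation gives Δt_B = γΔτ = 4.0209 × 392 hours = 1580 hours.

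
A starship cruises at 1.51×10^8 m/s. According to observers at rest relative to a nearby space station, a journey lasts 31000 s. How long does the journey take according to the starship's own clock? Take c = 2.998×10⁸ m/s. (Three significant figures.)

26800 s

β = v/c = (1.51×10^8 m/s)/(2.998×10⁸ m/s) = 0.503669.
Lorentz factor: γ = (1 − 0.2536825)^(−1/2) = 1.1575.
The moving clock records proper time: Δτ = Δt/γ = 31000/1.1575 = 26800 s.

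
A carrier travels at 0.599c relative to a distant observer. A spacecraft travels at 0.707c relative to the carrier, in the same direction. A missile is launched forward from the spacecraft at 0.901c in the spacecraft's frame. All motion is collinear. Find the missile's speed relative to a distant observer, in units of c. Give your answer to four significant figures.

0.9955c

First combine the missile and spacecraft (S''→S'): u₁ = (0.901 + 0.707)/(1 + 0.901×0.707) = 1.608/1.637007 = 0.98228.
Then combine with the carrier (S'→S): u = (0.98228 + 0.599)/(1 + 0.98228×0.599) = 1.58128/1.58838572 = 0.99553.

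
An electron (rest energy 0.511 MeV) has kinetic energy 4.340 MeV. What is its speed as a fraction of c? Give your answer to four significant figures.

0.9944c

K = (γ−1)mc², so γ = 1 + 4.340/0.511 = 9.4932.
Then v/c = √(1 − γ⁻²) = √(1 − 0.0110962) = √0.9889038 = 0.9944.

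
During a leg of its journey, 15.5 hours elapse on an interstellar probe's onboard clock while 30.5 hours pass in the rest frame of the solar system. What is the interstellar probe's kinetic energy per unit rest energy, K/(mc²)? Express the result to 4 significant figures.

0.9677

γ = Δt/Δτ = 30.5/15.5 = 1.96774.
K/(mc²) = γ − 1 = 1.96774 − 1 = 0.9677.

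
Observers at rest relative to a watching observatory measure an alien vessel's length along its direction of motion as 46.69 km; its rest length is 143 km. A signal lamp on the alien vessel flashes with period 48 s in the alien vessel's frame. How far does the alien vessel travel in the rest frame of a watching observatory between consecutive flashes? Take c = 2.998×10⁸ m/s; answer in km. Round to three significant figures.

From L = L₀/γ: γ = 143/46.69 = 3.06275.
β = √(1 − 1/γ²) = 0.9452. Lab-frame period = γτ = 3.06275×48 s = 147.01 s. Distance = βc × γτ = 0.9452 × 2.998×10⁸ m/s × 147.01 s = 4.1658×10^10 m = 4.17×10^7 km.

4.17×10^7 km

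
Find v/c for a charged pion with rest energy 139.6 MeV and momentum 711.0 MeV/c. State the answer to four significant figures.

βγ = pc/(mc²) = 711.0/139.6 = 5.0931.
Since γ² = 1 + (βγ)² = 26.9397, γ = √26.9397 = 5.19035, and β = (βγ)/γ = 5.0931/5.19035 = 0.9813.

0.9813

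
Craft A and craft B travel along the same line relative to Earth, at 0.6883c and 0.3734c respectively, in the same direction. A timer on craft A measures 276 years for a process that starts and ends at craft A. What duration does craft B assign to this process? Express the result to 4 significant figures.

The velocity of craft A relative to craft B is (0.6883 − 0.3734)c / (1 − 0.6883×0.3734) = 0.42383c; relative speed 0.42383c.
γ for this relative speed: γ = 1/√(1 − 0.179632) = 1.1041.
The clock on craft A records proper time, so craft B measures Δt = γΔτ = 1.1041 × 276 = 304.7 years.

304.7 years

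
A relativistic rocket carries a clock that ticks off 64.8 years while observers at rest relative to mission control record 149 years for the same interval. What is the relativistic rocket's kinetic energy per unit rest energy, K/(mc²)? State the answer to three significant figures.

1.30

The time-dilation ratio gives γ = 149/64.8 = 2.29938.
K/(mc²) = γ − 1 = 2.29938 − 1 = 1.30.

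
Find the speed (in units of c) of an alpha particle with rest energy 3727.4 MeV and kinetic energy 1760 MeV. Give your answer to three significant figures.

0.734c

γ = 1 + K/(mc²) = 1 + 1760/3727.4 = 1.4722.
β = √(1 − 1/γ²) = √(1 − 0.461388) = √0.538612 = 0.734.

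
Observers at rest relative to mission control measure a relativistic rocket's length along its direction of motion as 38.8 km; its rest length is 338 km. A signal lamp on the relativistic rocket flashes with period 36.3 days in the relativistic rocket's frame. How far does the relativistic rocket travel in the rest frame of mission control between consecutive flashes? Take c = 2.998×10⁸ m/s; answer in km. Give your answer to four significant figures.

8.137×10^12 km

Length contraction gives γ = L₀/L = 338/38.8 = 8.71134.
β = √(1 − 1/γ²) = 0.99339. Lab-frame period = γτ = 8.71134×36.3 days = 316.22 days. Distance = βc × γτ = 0.99339 × 2.998×10⁸ m/s × 27321408 s = 8.1368×10^15 m = 8.137×10^12 km.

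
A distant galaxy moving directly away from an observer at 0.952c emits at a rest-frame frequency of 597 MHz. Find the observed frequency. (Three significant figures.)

93.6 MHz

Relativistic Doppler (source moving away): f_obs = f_src · √((1−β)/(1+β)).
With β = 0.952: factor = √(0.048/1.952) = 0.15681.
f_obs = 597 × 0.15681 = 93.6 MHz.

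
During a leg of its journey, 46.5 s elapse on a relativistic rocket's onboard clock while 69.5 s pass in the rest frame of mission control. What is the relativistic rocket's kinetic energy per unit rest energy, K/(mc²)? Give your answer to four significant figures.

The time-dilation ratio gives γ = 69.5/46.5 = 1.49462.
K/(mc²) = γ − 1 = 1.49462 − 1 = 0.4946.

0.4946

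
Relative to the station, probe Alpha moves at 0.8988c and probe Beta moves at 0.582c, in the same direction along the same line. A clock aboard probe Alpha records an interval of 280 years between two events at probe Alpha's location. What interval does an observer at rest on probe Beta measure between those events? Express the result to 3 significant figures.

375 years

Transform probe Alpha's velocity into probe Beta's frame: (0.8988 − 0.582)/(1 − 0.8988·0.582) = 0.3168/0.4768984, so the relative speed is 0.66429c.
At |u| = 0.66429c, γ = (1 − 0.441281)^(−1/2) = 1.3378.
The clock on probe Alpha records proper time, so probe Beta measures Δt = γΔτ = 1.3378 × 280 = 375 years.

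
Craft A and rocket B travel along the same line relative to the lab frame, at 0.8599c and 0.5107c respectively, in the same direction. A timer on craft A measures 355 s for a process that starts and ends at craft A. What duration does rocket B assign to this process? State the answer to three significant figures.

Transform craft A's velocity into rocket B's frame: (0.8599 − 0.5107)/(1 − 0.8599·0.5107) = 0.3492/0.56084907, so the relative speed is 0.62263c.
At |u| = 0.62263c, γ = (1 − 0.387668)^(−1/2) = 1.2779.
Craft A's interval is proper; time dilation gives Δt_B = γΔτ = 1.2779 × 355 s = 454 s.

454 s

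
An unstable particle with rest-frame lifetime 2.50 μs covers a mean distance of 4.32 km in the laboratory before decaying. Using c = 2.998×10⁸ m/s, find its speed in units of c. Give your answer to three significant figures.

d = βγcτ ⇒ βγ = d/(cτ) = 4320 m / (749.5 m) = 5.7638.
β = (βγ)/√(1+(βγ)²) = 5.7638/√34.2214 = 0.985.

0.985c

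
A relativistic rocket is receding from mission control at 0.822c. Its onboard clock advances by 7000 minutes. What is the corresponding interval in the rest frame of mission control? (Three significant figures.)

Lorentz factor: γ = (1 − 0.675684)^(−1/2) = 1.756.
Time dilation: Δt = γ·Δτ = 1.756 × 7000 = 12300 minutes.

12300 minutes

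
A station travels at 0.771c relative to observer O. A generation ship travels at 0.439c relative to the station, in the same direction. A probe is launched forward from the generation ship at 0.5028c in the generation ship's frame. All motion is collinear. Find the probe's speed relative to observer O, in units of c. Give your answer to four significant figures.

First combine the probe and generation ship (S''→S'): u₁ = (0.5028 + 0.439)/(1 + 0.5028×0.439) = 0.9418/1.2207292 = 0.77151.
Then combine with the station (S'→S): u = (0.77151 + 0.771)/(1 + 0.77151×0.771) = 1.54251/1.59483421 = 0.96719.

0.9672c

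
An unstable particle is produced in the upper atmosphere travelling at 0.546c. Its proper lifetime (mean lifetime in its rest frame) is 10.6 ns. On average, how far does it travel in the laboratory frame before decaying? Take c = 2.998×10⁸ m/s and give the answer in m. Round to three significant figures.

Lorentz factor: γ = (1 − 0.298116)^(−1/2) = 1.1936.
Lab-frame lifetime: Δt = γτ = 1.1936 × 10.6 ns = 12.652 ns.
Distance: d = vΔt = 0.546 × 2.998×10⁸ m/s × 1.2652×10^-8 s = 2.07 m.

2.07 m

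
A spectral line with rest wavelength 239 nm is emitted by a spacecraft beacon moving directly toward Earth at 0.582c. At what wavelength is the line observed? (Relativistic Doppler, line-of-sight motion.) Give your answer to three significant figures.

123 nm

Relativistic Doppler for wavelength: λ_obs = λ_src · √((1−β)/(1+β)).
With β = 0.582: factor = √(0.418/1.582) = 0.51403.
λ_obs = 239 × 0.51403 = 123 nm.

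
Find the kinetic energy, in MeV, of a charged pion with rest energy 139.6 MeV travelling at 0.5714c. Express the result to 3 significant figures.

With β = 0.5714, γ = 1/√(1 − 0.5714²) = 1/√0.67350204 = 1.21851.
Kinetic energy: K = (γ − 1)mc² = (1.21851 − 1) × 139.6 MeV = 0.21851 × 139.6 = 30.5 MeV.

30.5 MeV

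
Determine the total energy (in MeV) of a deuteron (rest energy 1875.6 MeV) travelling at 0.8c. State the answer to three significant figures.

3130 MeV

γ = 1/√(1 − β²) = 1/√(1 − 0.64) = 1/√0.36 = 1/0.6 = 1.6667.
Total energy: E = γmc² = 1.6667 × 1875.6 MeV = 3130 MeV.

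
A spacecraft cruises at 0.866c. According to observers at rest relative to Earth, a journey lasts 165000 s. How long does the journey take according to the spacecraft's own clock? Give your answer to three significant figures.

82500 s

Lorentz factor: γ = (1 − 0.749956)^(−1/2) = 1.9998.
The moving clock records proper time: Δτ = Δt/γ = 165000/1.9998 = 82500 s.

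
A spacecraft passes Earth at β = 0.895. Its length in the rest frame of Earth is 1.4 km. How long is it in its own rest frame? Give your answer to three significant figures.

3.14 km

β² = 0.801025, so γ = 1/√0.198975 = 2.2418.
Proper length: L₀ = γ·L = 2.2418 × 1.4 = 3.14 km.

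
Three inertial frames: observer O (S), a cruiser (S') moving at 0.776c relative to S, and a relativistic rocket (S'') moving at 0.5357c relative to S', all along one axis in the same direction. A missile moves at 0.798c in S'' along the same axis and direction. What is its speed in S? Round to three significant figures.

0.991c

First combine the missile and relativistic rocket (S''→S'): u₁ = (0.798 + 0.5357)/(1 + 0.798×0.5357) = 1.3337/1.4274886 = 0.9343.
Then combine with the cruiser (S'→S): u = (0.9343 + 0.776)/(1 + 0.9343×0.776) = 1.7103/1.7250168 = 0.99147.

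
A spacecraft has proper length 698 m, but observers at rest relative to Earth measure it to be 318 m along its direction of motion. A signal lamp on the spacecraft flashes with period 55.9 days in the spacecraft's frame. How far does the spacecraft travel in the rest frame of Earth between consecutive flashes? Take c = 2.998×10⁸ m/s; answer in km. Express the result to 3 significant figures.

γ = L₀/L = 698/318 = 2.19497.
β = √(1 − 1/γ²) = 0.89019. Lab-frame period = γτ = 2.19497×55.9 days = 122.7 days. Distance = βc × γτ = 0.89019 × 2.998×10⁸ m/s × 10601280 s = 2.8293×10^15 m = 2.83×10^12 km.

2.83×10^12 km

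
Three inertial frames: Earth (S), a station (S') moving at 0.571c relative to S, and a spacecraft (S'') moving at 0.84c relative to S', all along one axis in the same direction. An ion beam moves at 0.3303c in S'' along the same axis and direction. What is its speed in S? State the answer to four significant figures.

0.9764c

Compose velocities in two stages. Stage 1 (into S'): u₁ = (0.3303+0.84)/(1+0.3303×0.84) = 0.91612.
Stage 2 (into S): u = (0.91612+0.571)/(1+0.91612×0.571) = 0.97637, so the speed is 0.9764c.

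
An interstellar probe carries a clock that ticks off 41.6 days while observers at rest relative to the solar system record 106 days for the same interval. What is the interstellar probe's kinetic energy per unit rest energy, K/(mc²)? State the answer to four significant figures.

1.548

From Δt = γΔτ: γ = 106/41.6 = 2.54808.
Since K = (γ−1)mc², K/(mc²) = 2.54808 − 1 = 1.548.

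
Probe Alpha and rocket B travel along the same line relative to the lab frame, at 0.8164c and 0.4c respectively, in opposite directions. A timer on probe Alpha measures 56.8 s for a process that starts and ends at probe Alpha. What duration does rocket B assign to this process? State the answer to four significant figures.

142.4 s

Transform probe Alpha's velocity into rocket B's frame: (0.8164 + 0.4)/(1 + 0.8164·0.4) = 1.2164/1.32656, so the relative speed is 0.91696c.
At |u| = 0.91696c, γ = (1 − 0.840816)^(−1/2) = 2.5064.
The clock on probe Alpha records proper time, so rocket B measures Δt = γΔτ = 2.5064 × 56.8 = 142.4 s.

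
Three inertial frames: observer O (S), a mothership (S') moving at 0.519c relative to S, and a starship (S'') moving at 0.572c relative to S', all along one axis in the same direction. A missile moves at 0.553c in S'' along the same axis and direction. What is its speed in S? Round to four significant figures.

Apply u = (u'+v)/(1+u'v) twice. Missile in the mothership frame: (0.553+0.572)/(1+0.553·0.572) = 1.125/1.316316 = 0.85466c.
That velocity, transformed to the rest frame of observer O: (0.85466+0.519)/(1+0.85466·0.519) = 1.37366/1.44356854 = 0.95157c.

0.9516c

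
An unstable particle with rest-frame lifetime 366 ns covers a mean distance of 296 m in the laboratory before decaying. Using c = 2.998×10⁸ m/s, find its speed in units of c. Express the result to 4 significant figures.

0.9376c

d = βγcτ ⇒ βγ = d/(cτ) = 296.0 m / (109.7268 m) = 2.6976.
β = (βγ)/√(1+(βγ)²) = 2.6976/√8.27705 = 0.9376.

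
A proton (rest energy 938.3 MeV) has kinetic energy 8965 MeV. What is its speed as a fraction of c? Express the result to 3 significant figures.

0.996c

γ = 1 + K/(mc²) = 1 + 8965/938.3 = 10.555.
β = √(1 − 1/γ²) = √(1 − 0.00897601) = √0.99102399 = 0.996.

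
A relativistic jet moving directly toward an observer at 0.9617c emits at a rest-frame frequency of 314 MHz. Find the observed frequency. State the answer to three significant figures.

Relativistic Doppler (source moving toward): f_obs = f_src · √((1+β)/(1−β)).
With β = 0.9617: factor = √(1.9617/0.0383) = 7.1568.
f_obs = 314 × 7.1568 = 2250 MHz.

2250 MHz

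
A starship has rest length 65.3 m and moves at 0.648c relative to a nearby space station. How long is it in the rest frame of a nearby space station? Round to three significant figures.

49.7 m

With β = 0.648, γ = 1/√(1 − 0.648²) = 1/√0.580096 = 1.313.
Length contraction: L = L₀/γ = 65.3/1.313 = 49.7 m.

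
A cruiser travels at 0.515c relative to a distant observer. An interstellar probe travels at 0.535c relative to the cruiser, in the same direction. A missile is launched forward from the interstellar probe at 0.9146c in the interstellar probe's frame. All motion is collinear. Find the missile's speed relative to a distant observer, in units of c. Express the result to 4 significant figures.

Compose velocities in two stages. Stage 1 (into S'): u₁ = (0.9146+0.535)/(1+0.9146×0.535) = 0.97334.
Stage 2 (into S): u = (0.97334+0.515)/(1+0.97334×0.515) = 0.99139, so the speed is 0.9914c.

0.9914c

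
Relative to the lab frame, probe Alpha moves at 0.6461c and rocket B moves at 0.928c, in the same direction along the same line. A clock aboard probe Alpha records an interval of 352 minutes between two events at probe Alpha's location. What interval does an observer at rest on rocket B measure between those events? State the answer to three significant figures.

496 minutes

Speed of probe Alpha in rocket B's frame: u = (v_A − v_B)/(1 − v_A v_B/c²) = (0.6461 − 0.928)/(1 − 0.6461×0.928) = −0.2819/0.4004192 = −0.70401; |u| = 0.70401c.
γ for this relative speed: γ = 1/√(1 − 0.49563) = 1.4081.
The clock on probe Alpha records proper time, so rocket B measures Δt = γΔτ = 1.4081 × 352 = 496 minutes.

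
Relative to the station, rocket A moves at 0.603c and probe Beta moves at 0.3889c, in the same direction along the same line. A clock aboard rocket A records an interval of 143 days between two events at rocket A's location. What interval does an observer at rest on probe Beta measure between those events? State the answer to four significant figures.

148.9 days

Transform rocket A's velocity into probe Beta's frame: (0.603 − 0.3889)/(1 − 0.603·0.3889) = 0.2141/0.7654933, so the relative speed is 0.27969c.
At |u| = 0.27969c, γ = (1 − 0.0782265)^(−1/2) = 1.0416.
The clock on rocket A records proper time, so probe Beta measures Δt = γΔτ = 1.0416 × 143 = 148.9 days.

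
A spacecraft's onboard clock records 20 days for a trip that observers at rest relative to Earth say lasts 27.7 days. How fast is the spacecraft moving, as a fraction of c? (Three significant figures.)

γ = Δt/Δτ = 27.7/20 = 1.385.
β = √(1 − 1/γ²) = √(1 − 0.521315) = √0.478685 = 0.692.

0.692c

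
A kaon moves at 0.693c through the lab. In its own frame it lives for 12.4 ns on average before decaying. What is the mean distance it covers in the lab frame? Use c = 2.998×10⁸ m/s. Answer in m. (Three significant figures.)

γ = 1/√(1 − β²) = 1/√(1 − 0.480249) = 1/√0.519751 = 1/0.720938 = 1.3871.
Lab-frame lifetime: Δt = γτ = 1.3871 × 12.4 ns = 17.2 ns.
Distance: d = vΔt = 0.693 × 2.998×10⁸ m/s × 1.7200×10^-8 s = 3.57 m.

3.57 m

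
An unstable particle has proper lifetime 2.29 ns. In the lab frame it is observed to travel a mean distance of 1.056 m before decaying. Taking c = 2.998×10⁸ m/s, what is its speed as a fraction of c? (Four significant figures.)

0.8384c

Let x = d/(cτ) = 1.056 m / (2.998×10⁸ m/s × 2.290×10^-9 s) = 1.5381. Since d = βγcτ, x = βγ = β/√(1−β²).
Solving: β² = x²/(1+x²) = 2.36575/3.36575 = 0.702889, so β = 0.8384.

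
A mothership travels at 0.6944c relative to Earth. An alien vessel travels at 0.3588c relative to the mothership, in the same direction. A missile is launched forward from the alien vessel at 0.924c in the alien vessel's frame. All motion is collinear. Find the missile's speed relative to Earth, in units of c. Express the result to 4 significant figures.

0.9933c

First combine the missile and alien vessel (S''→S'): u₁ = (0.924 + 0.3588)/(1 + 0.924×0.3588) = 1.2828/1.3315312 = 0.9634.
Then combine with the mothership (S'→S): u = (0.9634 + 0.6944)/(1 + 0.9634×0.6944) = 1.6578/1.66898496 = 0.9933.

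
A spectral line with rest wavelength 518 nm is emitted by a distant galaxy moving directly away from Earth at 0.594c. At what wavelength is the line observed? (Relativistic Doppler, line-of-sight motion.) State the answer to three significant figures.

1030 nm

Relativistic Doppler for wavelength: λ_obs = λ_src · √((1+β)/(1−β)).
With β = 0.594: factor = √(1.594/0.406) = 1.9814.
λ_obs = 518 × 1.9814 = 1030 nm.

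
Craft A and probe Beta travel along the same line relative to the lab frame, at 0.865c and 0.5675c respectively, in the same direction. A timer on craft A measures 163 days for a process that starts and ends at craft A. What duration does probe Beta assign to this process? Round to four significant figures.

200.9 days

Speed of craft A in probe Beta's frame: u = (v_A − v_B)/(1 − v_A v_B/c²) = (0.865 − 0.5675)/(1 − 0.865×0.5675) = 0.2975/0.5091125 = 0.58435; |u| = 0.58435c.
γ for this relative speed: γ = 1/√(1 − 0.341465) = 1.2323.
The clock on craft A records proper time, so probe Beta measures Δt = γΔτ = 1.2323 × 163 = 200.9 days.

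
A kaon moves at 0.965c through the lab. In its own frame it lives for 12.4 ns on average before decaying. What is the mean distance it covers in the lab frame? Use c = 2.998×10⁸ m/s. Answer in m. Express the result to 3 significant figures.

Lorentz factor: γ = (1 − 0.931225)^(−1/2) = 3.8132.
Lab-frame lifetime: Δt = γτ = 3.8132 × 12.4 ns = 47.284 ns.
Distance: d = vΔt = 0.965 × 2.998×10⁸ m/s × 4.7284×10^-8 s = 13.7 m.

13.7 m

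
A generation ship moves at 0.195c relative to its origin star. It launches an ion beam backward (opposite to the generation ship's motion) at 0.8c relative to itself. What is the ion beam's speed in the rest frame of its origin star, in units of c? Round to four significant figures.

Relativistic velocity addition: u = (u' + v)/(1 + u'v/c²), with u' = −0.8c and v = 0.195c.
Numerator: −0.8 + 0.195 = −0.605. Denominator: 1 + (−0.8)(0.195) = 0.844.
u = −0.605/0.844 = −0.71682, so the speed is 0.7168c.

0.7168c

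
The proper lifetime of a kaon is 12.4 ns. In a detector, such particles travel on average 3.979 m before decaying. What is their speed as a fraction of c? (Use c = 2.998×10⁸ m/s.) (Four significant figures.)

Let x = d/(cτ) = 3.979 m / (2.998×10⁸ m/s × 1.240×10^-8 s) = 1.0703. Since d = βγcτ, x = βγ = β/√(1−β²).
Solving: β² = x²/(1+x²) = 1.14554/2.14554 = 0.533917, so β = 0.7307.

0.7307c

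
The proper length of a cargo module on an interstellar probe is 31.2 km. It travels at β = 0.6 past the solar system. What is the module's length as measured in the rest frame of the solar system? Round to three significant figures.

25.0 km

With β = 0.6, γ = 1/√(1 − 0.6²) = 1/√0.64 = 1.25.
Along the direction of motion the measured length is L₀/γ = 31.2/1.25 = 25.0 km.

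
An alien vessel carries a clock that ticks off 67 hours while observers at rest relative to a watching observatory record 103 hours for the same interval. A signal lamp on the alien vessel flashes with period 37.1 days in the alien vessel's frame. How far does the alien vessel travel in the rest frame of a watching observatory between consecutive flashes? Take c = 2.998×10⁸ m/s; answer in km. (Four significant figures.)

1.122×10^12 km

γ = Δt/Δτ = 103/67 = 1.53731.
β = √(1 − 1/γ²) = 0.75952. Lab-frame period = γτ = 1.53731×37.1 days = 57.034 days. Distance = βc × γτ = 0.75952 × 2.998×10⁸ m/s × 4927737.6 s = 1.1221×10^15 m = 1.122×10^12 km.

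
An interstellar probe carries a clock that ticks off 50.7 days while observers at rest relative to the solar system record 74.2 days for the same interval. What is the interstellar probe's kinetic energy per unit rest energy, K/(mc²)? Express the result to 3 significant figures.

γ = Δt/Δτ = 74.2/50.7 = 1.46351.
Since K = (γ−1)mc², K/(mc²) = 1.46351 − 1 = 0.464.

0.464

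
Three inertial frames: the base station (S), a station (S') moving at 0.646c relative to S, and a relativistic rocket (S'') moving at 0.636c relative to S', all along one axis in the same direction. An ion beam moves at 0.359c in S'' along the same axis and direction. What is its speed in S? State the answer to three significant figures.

Compose velocities in two stages. Stage 1 (into S'): u₁ = (0.359+0.636)/(1+0.359×0.636) = 0.81005.
Stage 2 (into S): u = (0.81005+0.646)/(1+0.81005×0.646) = 0.95586, so the speed is 0.956c.

0.956c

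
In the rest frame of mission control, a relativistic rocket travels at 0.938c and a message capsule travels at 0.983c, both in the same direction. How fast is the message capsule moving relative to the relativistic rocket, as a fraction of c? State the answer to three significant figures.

0.577c

Transform to the relativistic rocket's frame: u' = (u − v)/(1 − uv/c²).
u' = (0.983 − 0.938)/(1 − 0.983×0.938) = 0.045/0.077946 = 0.57732.
Speed in the relativistic rocket's frame: 0.577c (in the same direction).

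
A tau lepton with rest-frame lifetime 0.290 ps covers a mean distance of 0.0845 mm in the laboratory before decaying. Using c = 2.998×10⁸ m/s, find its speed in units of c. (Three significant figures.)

d = βγcτ ⇒ βγ = d/(cτ) = 8.450×10^-5 m / (8.6942×10^-5 m) = 0.97191.
β = (βγ)/√(1+(βγ)²) = 0.97191/√1.944609 = 0.697.

0.697c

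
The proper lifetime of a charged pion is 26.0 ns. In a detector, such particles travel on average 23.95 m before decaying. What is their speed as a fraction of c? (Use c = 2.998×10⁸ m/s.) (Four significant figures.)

0.9509c

Let x = d/(cτ) = 23.95 m / (2.998×10⁸ m/s × 2.600×10^-8 s) = 3.0726. Since d = βγcτ, x = βγ = β/√(1−β²).
Solving: β² = x²/(1+x²) = 9.44087/10.44087 = 0.904223, so β = 0.9509.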